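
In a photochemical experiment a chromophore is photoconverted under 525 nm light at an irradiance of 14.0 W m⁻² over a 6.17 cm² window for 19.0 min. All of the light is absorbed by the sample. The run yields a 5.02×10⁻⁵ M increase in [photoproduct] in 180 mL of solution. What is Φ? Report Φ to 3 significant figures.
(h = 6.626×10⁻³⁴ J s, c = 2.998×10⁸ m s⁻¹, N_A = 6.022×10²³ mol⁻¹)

Product: (5.02×10⁻⁵ M)(0.18 L) = 9.036×10⁻⁶ mol.
Photon energy at 525 nm: hc/λ = (6.626×10⁻³⁴)(2.998×10⁸)/(525×10⁻⁹) = 3.784×10⁻¹⁹ J.
Energy delivered: (14.0 W m⁻²)(6.17×10⁻⁴ m²)(1140 s) = 9.847 J.
Photons incident: 9.847 / 3.784×10⁻¹⁹ = 2.602×10¹⁹, i.e. 2.602×10¹⁹/6.022×10²³ = 4.321×10⁻⁵ mol.
Φ = 9.036×10⁻⁶ mol / 4.321×10⁻⁵ mol photons = 0.209.

Φ = 0.209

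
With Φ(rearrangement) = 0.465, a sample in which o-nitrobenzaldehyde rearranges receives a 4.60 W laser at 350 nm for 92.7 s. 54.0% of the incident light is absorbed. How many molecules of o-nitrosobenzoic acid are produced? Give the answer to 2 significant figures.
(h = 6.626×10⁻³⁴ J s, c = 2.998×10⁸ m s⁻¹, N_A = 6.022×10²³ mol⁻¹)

Photon energy at 350 nm: hc/λ = (6.626×10⁻³⁴)(2.998×10⁸)/(350×10⁻⁹) = 5.676×10⁻¹⁹ J.
Energy delivered: (4.60 W)(92.7 s) = 426.4 J.
Photons incident: 426.4 / 5.676×10⁻¹⁹ = 7.512×10²⁰, i.e. 7.512×10²⁰/6.022×10²³ = 0.001247 mol.
Photons absorbed: 0.540 × 0.001247 = 6.734×10⁻⁴ mol.
Product: Φ × n_abs = 0.465 × 6.734×10⁻⁴ = 3.131×10⁻⁴ mol.
As a count: 3.131×10⁻⁴ × 6.022×10²³ = 1.9×10²⁰.

1.9×10²⁰ molecules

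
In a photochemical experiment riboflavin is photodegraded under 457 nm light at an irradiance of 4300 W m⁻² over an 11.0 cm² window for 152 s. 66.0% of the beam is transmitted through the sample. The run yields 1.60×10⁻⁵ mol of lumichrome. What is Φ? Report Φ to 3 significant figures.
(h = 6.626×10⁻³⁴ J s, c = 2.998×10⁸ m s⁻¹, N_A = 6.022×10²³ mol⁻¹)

Photon energy at 457 nm: hc/λ = (6.626×10⁻³⁴)(2.998×10⁸)/(457×10⁻⁹) = 4.347×10⁻¹⁹ J.
Energy delivered: (4300 W m⁻²)(11.0×10⁻⁴ m²)(152 s) = 719.0 J.
Photons incident: 719.0 / 4.347×10⁻¹⁹ = 1.654×10²¹, i.e. 1.654×10²¹/6.022×10²³ = 0.002747 mol.
Fraction absorbed: 1 − 66.0/100 = 0.3400.
Photons absorbed: 0.3400 × 0.002747 = 9.340×10⁻⁴ mol.
Φ = 1.60×10⁻⁵ mol / 9.340×10⁻⁴ mol photons = 0.0171.

Φ = 0.0171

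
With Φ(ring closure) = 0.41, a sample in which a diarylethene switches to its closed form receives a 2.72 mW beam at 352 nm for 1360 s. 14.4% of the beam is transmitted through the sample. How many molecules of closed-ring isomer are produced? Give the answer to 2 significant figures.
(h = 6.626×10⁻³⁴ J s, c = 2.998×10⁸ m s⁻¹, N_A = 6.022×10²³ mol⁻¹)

Photon energy at 352 nm: hc/λ = (6.626×10⁻³⁴)(2.998×10⁸)/(352×10⁻⁹) = 5.643×10⁻¹⁹ J.
Energy delivered: (2.72 mW)(1360 s) = 3.699 J.
Photons incident: 3.699 / 5.643×10⁻¹⁹ = 6.555×10¹⁸, i.e. 6.555×10¹⁸/6.022×10²³ = 1.089×10⁻⁵ mol.
Fraction absorbed: 1 − 14.4/100 = 0.8560.
Photons absorbed: 0.8560 × 1.089×10⁻⁵ = 9.322×10⁻⁶ mol.
Product: Φ × n_abs = 0.41 × 9.322×10⁻⁶ = 3.822×10⁻⁶ mol.
As a count: 3.822×10⁻⁶ × 6.022×10²³ = 2.3×10¹⁸.

2.3×10¹⁸ molecules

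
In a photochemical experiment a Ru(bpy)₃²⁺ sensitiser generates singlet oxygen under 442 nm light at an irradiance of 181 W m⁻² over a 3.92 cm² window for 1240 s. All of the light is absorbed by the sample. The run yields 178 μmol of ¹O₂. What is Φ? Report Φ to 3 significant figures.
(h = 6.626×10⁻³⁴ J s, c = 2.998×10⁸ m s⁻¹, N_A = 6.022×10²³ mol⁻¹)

Product: 178 μmol = 1.78×10⁻⁴ mol.
Photon energy at 442 nm: hc/λ = (6.626×10⁻³⁴)(2.998×10⁸)/(442×10⁻⁹) = 4.494×10⁻¹⁹ J.
Energy delivered: (181 W m⁻²)(3.92×10⁻⁴ m²)(1240 s) = 87.98 J.
Photons incident: 87.98 / 4.494×10⁻¹⁹ = 1.958×10²⁰, i.e. 1.958×10²⁰/6.022×10²³ = 3.251×10⁻⁴ mol.
Φ = 1.78×10⁻⁴ mol / 3.251×10⁻⁴ mol photons = 0.548.

Φ = 0.548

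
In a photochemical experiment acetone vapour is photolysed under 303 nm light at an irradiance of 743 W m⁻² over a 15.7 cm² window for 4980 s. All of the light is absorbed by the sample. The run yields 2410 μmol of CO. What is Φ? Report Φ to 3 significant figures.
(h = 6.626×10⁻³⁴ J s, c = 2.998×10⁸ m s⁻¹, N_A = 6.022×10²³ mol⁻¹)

Product: 2410 μmol = 0.00241 mol.
Photon energy at 303 nm: hc/λ = (6.626×10⁻³⁴)(2.998×10⁸)/(303×10⁻⁹) = 6.556×10⁻¹⁹ J.
Energy delivered: (743 W m⁻²)(15.7×10⁻⁴ m²)(4980 s) = 5809 J.
Photons incident: 5809 / 6.556×10⁻¹⁹ = 8.861×10²¹, i.e. 8.861×10²¹/6.022×10²³ = 0.01471 mol.
Φ = 0.00241 mol / 0.01471 mol photons = 0.164.

Φ = 0.164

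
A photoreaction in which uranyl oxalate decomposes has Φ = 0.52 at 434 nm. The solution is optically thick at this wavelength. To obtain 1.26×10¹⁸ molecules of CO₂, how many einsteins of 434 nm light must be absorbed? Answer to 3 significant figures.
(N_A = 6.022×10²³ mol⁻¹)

4.02×10⁻⁶ einstein

Product: 1.26×10¹⁸ / 6.022×10²³ = 2.092×10⁻⁶ mol.
Photons that must be absorbed: 2.092×10⁻⁶ / 0.52 = 4.023×10⁻⁶ mol.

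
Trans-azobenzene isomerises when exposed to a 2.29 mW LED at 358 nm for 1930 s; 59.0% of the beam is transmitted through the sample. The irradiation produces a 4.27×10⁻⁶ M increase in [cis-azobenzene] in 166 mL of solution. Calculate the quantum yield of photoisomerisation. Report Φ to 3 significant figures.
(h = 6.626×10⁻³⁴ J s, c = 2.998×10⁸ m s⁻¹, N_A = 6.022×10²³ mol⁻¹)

Φ = 0.131

Product: (4.27×10⁻⁶ M)(0.166 L) = 7.088×10⁻⁷ mol.
Photon energy at 358 nm: hc/λ = (6.626×10⁻³⁴)(2.998×10⁸)/(358×10⁻⁹) = 5.549×10⁻¹⁹ J.
Energy delivered: (2.29 mW)(1930 s) = 4.420 J.
Photons incident: 4.420 / 5.549×10⁻¹⁹ = 7.965×10¹⁸, i.e. 7.965×10¹⁸/6.022×10²³ = 1.323×10⁻⁵ mol.
Fraction absorbed: 1 − 59.0/100 = 0.4100.
Photons absorbed: 0.4100 × 1.323×10⁻⁵ = 5.424×10⁻⁶ mol.
Φ = 7.088×10⁻⁷ mol / 5.424×10⁻⁶ mol photons = 0.131.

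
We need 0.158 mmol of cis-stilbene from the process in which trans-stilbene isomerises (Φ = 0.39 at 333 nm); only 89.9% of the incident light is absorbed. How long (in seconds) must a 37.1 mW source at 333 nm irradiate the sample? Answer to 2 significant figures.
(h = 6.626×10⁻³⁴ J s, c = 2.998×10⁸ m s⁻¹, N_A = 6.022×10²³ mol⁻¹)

Product: 0.158 mmol = 1.58×10⁻⁴ mol.
Photons that must be absorbed: 1.58×10⁻⁴ / 0.39 = 4.051×10⁻⁴ mol.
Incident photons needed: 4.051×10⁻⁴ / 0.899 = 4.506×10⁻⁴ mol.
Photon energy: hc/λ = 5.965×10⁻¹⁹ J; per mole, 3.592×10⁵ J mol⁻¹.
Energy required: 4.506×10⁻⁴ × 3.592×10⁵ = 161.9 J.
Time: 161.9 J / 0.0371 W = 4400 s.

t ≈ 4400 s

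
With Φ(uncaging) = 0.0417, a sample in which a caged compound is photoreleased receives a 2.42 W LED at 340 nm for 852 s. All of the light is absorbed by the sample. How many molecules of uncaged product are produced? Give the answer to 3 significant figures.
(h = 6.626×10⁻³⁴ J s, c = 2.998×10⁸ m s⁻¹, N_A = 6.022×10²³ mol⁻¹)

1.47×10²⁰ molecules

Photon energy at 340 nm: hc/λ = (6.626×10⁻³⁴)(2.998×10⁸)/(340×10⁻⁹) = 5.843×10⁻¹⁹ J.
Energy delivered: (2.42 W)(852 s) = 2062 J.
Photons incident: 2062 / 5.843×10⁻¹⁹ = 3.529×10²¹, i.e. 3.529×10²¹/6.022×10²³ = 0.005860 mol.
Product: Φ × n_abs = 0.0417 × 0.005860 = 2.444×10⁻⁴ mol.
As a count: 2.444×10⁻⁴ × 6.022×10²³ = 1.47×10²⁰.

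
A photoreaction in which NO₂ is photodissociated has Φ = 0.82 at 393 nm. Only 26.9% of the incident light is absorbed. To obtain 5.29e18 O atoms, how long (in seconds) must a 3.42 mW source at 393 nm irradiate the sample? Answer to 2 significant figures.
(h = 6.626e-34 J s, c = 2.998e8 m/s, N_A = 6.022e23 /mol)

Product: 5.29e18 / 6.022e23 = 8.784e-6 mol.
Photons that must be absorbed: 8.784e-6 / 0.82 = 1.071e-5 mol.
Incident photons needed: 1.071e-5 / 0.269 = 3.981e-5 mol.
Photon energy: hc/λ = 5.055e-19 J; per mole, 3.044e5 J mol⁻¹.
Energy required: 3.981e-5 × 3.044e5 = 12.12 J.
Time: 12.12 J / 0.00342 W = 3500 s.

t ≈ 3500 s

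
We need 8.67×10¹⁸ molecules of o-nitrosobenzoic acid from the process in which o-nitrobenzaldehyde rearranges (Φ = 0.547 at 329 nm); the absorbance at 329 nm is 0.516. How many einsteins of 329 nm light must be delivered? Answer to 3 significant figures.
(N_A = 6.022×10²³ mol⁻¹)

3.79×10⁻⁵ einstein

Product: 8.67×10¹⁸ / 6.022×10²³ = 1.440×10⁻⁵ mol.
Photons that must be absorbed: 1.440×10⁻⁵ / 0.547 = 2.633×10⁻⁵ mol.
Fraction absorbed: 1 − 10^(−0.516) = 0.6952.
Incident photons needed: 2.633×10⁻⁵ / 0.6952 = 3.787×10⁻⁵ mol.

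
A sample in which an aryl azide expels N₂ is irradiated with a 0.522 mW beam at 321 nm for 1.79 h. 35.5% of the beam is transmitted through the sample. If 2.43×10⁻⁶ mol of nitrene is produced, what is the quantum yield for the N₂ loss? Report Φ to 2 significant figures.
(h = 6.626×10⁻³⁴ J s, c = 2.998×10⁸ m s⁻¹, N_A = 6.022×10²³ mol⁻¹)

Φ = 0.42

Photon energy at 321 nm: hc/λ = (6.626×10⁻³⁴)(2.998×10⁸)/(321×10⁻⁹) = 6.188×10⁻¹⁹ J.
Energy delivered: (0.522 mW)(6444 s) = 3.364 J.
Photons incident: 3.364 / 6.188×10⁻¹⁹ = 5.436×10¹⁸, i.e. 5.436×10¹⁸/6.022×10²³ = 9.027×10⁻⁶ mol.
Fraction absorbed: 1 − 35.5/100 = 0.6450.
Photons absorbed: 0.6450 × 9.027×10⁻⁶ = 5.822×10⁻⁶ mol.
Φ = 2.43×10⁻⁶ mol / 5.822×10⁻⁶ mol photons = 0.42.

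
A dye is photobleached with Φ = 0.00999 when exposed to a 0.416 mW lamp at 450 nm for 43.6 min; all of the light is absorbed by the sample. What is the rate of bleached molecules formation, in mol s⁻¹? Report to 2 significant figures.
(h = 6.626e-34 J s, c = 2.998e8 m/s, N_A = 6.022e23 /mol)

1.6e-11 mol s⁻¹

Photon energy at 450 nm: hc/λ = (6.626e-34)(2.998e8)/(450e-9) = 4.414e-19 J.
Energy delivered: (0.416 mW)(2616 s) = 1.088 J.
Photons incident: 1.088 / 4.414e-19 = 2.465e18, i.e. 2.465e18/6.022e23 = 4.093e-6 mol.
Product formed: 0.00999 × 4.093e-6 = 4.089e-8 mol.
Rate: 4.089e-8 / 2616 s = 1.6e-11 mol s⁻¹.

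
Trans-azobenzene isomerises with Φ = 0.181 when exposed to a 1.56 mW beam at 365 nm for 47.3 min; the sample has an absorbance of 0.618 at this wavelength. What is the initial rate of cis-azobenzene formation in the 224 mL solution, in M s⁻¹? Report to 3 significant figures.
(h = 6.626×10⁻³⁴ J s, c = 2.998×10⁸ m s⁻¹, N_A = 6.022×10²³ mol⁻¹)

2.92×10⁻⁹ M s⁻¹

Photon energy at 365 nm: hc/λ = (6.626×10⁻³⁴)(2.998×10⁸)/(365×10⁻⁹) = 5.442×10⁻¹⁹ J.
Energy delivered: (1.56 mW)(2838 s) = 4.427 J.
Photons incident: 4.427 / 5.442×10⁻¹⁹ = 8.135×10¹⁸, i.e. 8.135×10¹⁸/6.022×10²³ = 1.351×10⁻⁵ mol.
Fraction absorbed: 1 − 10^(−0.618) = 0.7590.
Photons absorbed: 0.7590 × 1.351×10⁻⁵ = 1.025×10⁻⁵ mol.
Product formed: 0.181 × 1.025×10⁻⁵ = 1.855×10⁻⁶ mol.
Rate: 1.855×10⁻⁶ mol / (2838 s × 0.224 L) = 2.92×10⁻⁹ M s⁻¹.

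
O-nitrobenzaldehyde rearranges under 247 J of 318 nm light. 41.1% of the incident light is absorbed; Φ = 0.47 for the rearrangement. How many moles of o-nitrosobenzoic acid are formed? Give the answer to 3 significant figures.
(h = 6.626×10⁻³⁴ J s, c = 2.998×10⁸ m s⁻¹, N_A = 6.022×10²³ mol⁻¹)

Photon energy at 318 nm: hc/λ = (6.626×10⁻³⁴)(2.998×10⁸)/(318×10⁻⁹) = 6.247×10⁻¹⁹ J.
Photons incident: 247 / 6.247×10⁻¹⁹ = 3.954×10²⁰, i.e. 3.954×10²⁰/6.022×10²³ = 6.566×10⁻⁴ mol.
Photons absorbed: 0.411 × 6.566×10⁻⁴ = 2.699×10⁻⁴ mol.
Product: Φ × n_abs = 0.47 × 2.699×10⁻⁴ = 1.269×10⁻⁴ mol.

1.27×10⁻⁴ mol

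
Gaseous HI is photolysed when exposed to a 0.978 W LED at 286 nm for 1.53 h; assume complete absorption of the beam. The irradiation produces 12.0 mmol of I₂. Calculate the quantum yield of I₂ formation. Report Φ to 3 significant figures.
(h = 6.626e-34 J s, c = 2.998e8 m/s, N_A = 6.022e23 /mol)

Product: 12.0 mmol = 0.0120 mol.
Photon energy at 286 nm: hc/λ = (6.626e-34)(2.998e8)/(286e-9) = 6.946e-19 J.
Energy delivered: (0.978 W)(5508 s) = 5387 J.
Photons incident: 5387 / 6.946e-19 = 7.756e21, i.e. 7.756e21/6.022e23 = 0.01288 mol.
Φ = 0.0120 mol / 0.01288 mol photons = 0.932.

Φ = 0.932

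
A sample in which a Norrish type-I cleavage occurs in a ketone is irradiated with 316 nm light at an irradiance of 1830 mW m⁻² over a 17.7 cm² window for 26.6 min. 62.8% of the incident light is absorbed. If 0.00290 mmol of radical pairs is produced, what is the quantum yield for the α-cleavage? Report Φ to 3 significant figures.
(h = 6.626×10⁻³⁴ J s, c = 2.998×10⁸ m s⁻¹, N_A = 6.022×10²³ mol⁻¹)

Φ = 0.338

Product: 0.00290 mmol = 2.90×10⁻⁶ mol.
Photon energy at 316 nm: hc/λ = (6.626×10⁻³⁴)(2.998×10⁸)/(316×10⁻⁹) = 6.286×10⁻¹⁹ J.
Energy delivered: (1830 mW m⁻²)(17.7×10⁻⁴ m²)(1596 s) = 5.170 J.
Photons incident: 5.170 / 6.286×10⁻¹⁹ = 8.225×10¹⁸, i.e. 8.225×10¹⁸/6.022×10²³ = 1.366×10⁻⁵ mol.
Photons absorbed: 0.628 × 1.366×10⁻⁵ = 8.578×10⁻⁶ mol.
Φ = 2.90×10⁻⁶ mol / 8.578×10⁻⁶ mol photons = 0.338.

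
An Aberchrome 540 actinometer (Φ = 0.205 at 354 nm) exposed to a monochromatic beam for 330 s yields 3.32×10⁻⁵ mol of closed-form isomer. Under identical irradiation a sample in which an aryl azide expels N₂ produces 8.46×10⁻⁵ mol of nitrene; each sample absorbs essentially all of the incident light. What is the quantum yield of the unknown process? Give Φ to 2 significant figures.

Photons absorbed by the actinometer: 3.32×10⁻⁵ / 0.205 = 1.620×10⁻⁴ mol.
Φ(unknown) = 8.46×10⁻⁵ / 1.620×10⁻⁴ = 0.52.

Φ = 0.52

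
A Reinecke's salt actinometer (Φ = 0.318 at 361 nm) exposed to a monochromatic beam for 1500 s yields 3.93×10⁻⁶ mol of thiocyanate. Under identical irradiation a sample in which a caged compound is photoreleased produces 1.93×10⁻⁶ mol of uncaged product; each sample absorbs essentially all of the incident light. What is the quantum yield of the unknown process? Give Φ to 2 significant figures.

Photons absorbed by the actinometer: 3.93×10⁻⁶ / 0.318 = 1.236×10⁻⁵ mol.
Φ(unknown) = 1.93×10⁻⁶ / 1.236×10⁻⁵ = 0.16.

Φ = 0.16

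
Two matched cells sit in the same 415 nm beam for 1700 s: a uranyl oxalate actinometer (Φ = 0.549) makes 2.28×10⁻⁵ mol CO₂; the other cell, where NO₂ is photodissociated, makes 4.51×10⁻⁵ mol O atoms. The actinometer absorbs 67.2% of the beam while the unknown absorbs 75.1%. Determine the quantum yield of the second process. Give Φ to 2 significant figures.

Photons absorbed by the actinometer: 2.28×10⁻⁵ / 0.549 = 4.153×10⁻⁵ mol.
Incident flux: 4.153×10⁻⁵ / 0.672 = 6.180×10⁻⁵ einstein.
Absorbed by unknown: 0.751 × 6.180×10⁻⁵ = 4.641×10⁻⁵ mol.
Φ(unknown) = 4.51×10⁻⁵ / 4.641×10⁻⁵ = 0.97.

Φ = 0.97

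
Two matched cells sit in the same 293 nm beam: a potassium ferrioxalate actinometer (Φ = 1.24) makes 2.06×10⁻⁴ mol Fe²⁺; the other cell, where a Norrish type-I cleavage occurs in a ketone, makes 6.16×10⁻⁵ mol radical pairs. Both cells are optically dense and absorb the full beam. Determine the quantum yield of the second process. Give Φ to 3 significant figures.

Photons absorbed by the actinometer: 2.06×10⁻⁴ / 1.24 = 1.661×10⁻⁴ mol.
Φ(unknown) = 6.16×10⁻⁵ / 1.661×10⁻⁴ = 0.371.

Φ = 0.371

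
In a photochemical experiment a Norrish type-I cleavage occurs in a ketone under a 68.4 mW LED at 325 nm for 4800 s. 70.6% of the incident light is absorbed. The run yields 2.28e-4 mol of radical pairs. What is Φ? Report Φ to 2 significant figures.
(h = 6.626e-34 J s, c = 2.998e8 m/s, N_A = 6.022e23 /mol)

Photon energy at 325 nm: hc/λ = (6.626e-34)(2.998e8)/(325e-9) = 6.112e-19 J.
Energy delivered: (68.4 mW)(4800 s) = 328.3 J.
Photons incident: 328.3 / 6.112e-19 = 5.371e20, i.e. 5.371e20/6.022e23 = 8.919e-4 mol.
Photons absorbed: 0.706 × 8.919e-4 = 6.297e-4 mol.
Φ = 2.28e-4 mol / 6.297e-4 mol photons = 0.36.

Φ = 0.36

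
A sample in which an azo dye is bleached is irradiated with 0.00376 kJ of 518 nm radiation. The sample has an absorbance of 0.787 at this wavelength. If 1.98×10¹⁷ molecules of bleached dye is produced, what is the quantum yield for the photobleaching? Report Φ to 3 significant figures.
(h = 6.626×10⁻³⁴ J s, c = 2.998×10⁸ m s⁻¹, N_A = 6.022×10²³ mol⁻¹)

Φ = 0.0241

Product: 1.98×10¹⁷ / 6.022×10²³ = 3.288×10⁻⁷ mol.
Photon energy at 518 nm: hc/λ = (6.626×10⁻³⁴)(2.998×10⁸)/(518×10⁻⁹) = 3.835×10⁻¹⁹ J.
Incident energy: 0.00376 kJ = 3.76 J.
Photons incident: 3.76 / 3.835×10⁻¹⁹ = 9.804×10¹⁸, i.e. 9.804×10¹⁸/6.022×10²³ = 1.628×10⁻⁵ mol.
Fraction absorbed: 1 − 10^(−0.787) = 0.8367.
Photons absorbed: 0.8367 × 1.628×10⁻⁵ = 1.362×10⁻⁵ mol.
Φ = 3.288×10⁻⁷ mol / 1.362×10⁻⁵ mol photons = 0.0241.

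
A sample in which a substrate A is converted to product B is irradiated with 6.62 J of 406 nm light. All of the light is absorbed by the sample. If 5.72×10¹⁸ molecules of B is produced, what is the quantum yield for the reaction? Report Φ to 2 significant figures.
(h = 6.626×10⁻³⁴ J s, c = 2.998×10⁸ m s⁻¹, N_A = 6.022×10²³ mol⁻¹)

Product: 5.72×10¹⁸ / 6.022×10²³ = 9.499×10⁻⁶ mol.
Photon energy at 406 nm: hc/λ = (6.626×10⁻³⁴)(2.998×10⁸)/(406×10⁻⁹) = 4.893×10⁻¹⁹ J.
Photons incident: 6.62 / 4.893×10⁻¹⁹ = 1.353×10¹⁹, i.e. 1.353×10¹⁹/6.022×10²³ = 2.247×10⁻⁵ mol.
Φ = 9.499×10⁻⁶ mol / 2.247×10⁻⁵ mol photons = 0.42.

Φ = 0.42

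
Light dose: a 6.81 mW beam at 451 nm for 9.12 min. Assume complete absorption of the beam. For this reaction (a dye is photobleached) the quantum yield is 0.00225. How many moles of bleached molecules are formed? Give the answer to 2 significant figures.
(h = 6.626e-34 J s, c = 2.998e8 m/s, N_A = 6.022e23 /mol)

3.2e-8 mol

Photon energy at 451 nm: hc/λ = (6.626e-34)(2.998e8)/(451e-9) = 4.405e-19 J.
Energy delivered: (6.81 mW)(547.2 s) = 3.726 J.
Photons incident: 3.726 / 4.405e-19 = 8.459e18, i.e. 8.459e18/6.022e23 = 1.405e-5 mol.
Product: Φ × n_abs = 0.00225 × 1.405e-5 = 3.161e-8 mol.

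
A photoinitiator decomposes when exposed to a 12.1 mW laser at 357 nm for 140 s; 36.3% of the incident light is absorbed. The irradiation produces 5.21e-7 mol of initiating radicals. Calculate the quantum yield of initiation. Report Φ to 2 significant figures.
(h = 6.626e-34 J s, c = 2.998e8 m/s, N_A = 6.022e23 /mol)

Photon energy at 357 nm: hc/λ = (6.626e-34)(2.998e8)/(357e-9) = 5.564e-19 J.
Energy delivered: (12.1 mW)(140 s) = 1.694 J.
Photons incident: 1.694 / 5.564e-19 = 3.045e18, i.e. 3.045e18/6.022e23 = 5.056e-6 mol.
Photons absorbed: 0.363 × 5.056e-6 = 1.835e-6 mol.
Φ = 5.21e-7 mol / 1.835e-6 mol photons = 0.28.

Φ = 0.28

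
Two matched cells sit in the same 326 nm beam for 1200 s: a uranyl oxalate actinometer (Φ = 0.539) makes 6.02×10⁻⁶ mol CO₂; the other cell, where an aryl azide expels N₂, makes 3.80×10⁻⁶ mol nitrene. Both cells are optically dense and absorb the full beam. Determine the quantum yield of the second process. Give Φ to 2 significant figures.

Photons absorbed by the actinometer: 6.02×10⁻⁶ / 0.539 = 1.117×10⁻⁵ mol.
Φ(unknown) = 3.80×10⁻⁶ / 1.117×10⁻⁵ = 0.34.

Φ = 0.34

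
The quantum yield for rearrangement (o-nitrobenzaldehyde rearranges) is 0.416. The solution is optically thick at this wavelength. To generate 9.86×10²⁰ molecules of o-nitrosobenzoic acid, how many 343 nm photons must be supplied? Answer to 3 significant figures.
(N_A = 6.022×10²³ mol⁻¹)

Product: 9.86×10²⁰ / 6.022×10²³ = 0.001637 mol.
Photons that must be absorbed: 0.001637 / 0.416 = 0.003935 mol.
Photon count: 0.003935 × 6.022×10²³ = 2.37×10²¹.

2.37×10²¹ photons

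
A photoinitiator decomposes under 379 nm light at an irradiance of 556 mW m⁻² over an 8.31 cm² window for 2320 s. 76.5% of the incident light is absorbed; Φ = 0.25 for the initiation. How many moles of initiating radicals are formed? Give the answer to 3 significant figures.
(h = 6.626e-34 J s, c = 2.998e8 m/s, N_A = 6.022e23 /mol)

Photon energy at 379 nm: hc/λ = (6.626e-34)(2.998e8)/(379e-9) = 5.241e-19 J.
Energy delivered: (556 mW m⁻²)(8.31e-4 m²)(2320 s) = 1.072 J.
Photons incident: 1.072 / 5.241e-19 = 2.045e18, i.e. 2.045e18/6.022e23 = 3.396e-6 mol.
Photons absorbed: 0.765 × 3.396e-6 = 2.598e-6 mol.
Product: Φ × n_abs = 0.25 × 2.598e-6 = 6.495e-7 mol.

6.50e-7 mol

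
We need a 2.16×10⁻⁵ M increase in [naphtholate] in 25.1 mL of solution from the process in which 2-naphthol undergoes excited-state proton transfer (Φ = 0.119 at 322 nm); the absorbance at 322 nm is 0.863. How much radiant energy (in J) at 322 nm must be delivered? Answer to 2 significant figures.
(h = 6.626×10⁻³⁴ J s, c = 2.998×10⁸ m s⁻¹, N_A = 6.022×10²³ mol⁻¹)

Product: (2.16×10⁻⁵ M)(0.0251 L) = 5.422×10⁻⁷ mol.
Photons that must be absorbed: 5.422×10⁻⁷ / 0.119 = 4.556×10⁻⁶ mol.
Fraction absorbed: 1 − 10^(−0.863) = 0.8629.
Incident photons needed: 4.556×10⁻⁶ / 0.8629 = 5.280×10⁻⁶ mol.
Photon energy: hc/λ = 6.169×10⁻¹⁹ J; per mole, 3.715×10⁵ J mol⁻¹.
Energy required: 5.280×10⁻⁶ × 3.715×10⁵ = 2.0 J.

2.0 J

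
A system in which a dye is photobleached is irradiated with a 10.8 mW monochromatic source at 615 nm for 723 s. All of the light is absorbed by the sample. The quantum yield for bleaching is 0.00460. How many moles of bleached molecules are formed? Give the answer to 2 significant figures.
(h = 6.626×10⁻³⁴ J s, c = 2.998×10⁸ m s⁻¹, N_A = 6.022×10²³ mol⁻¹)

Photon energy at 615 nm: hc/λ = (6.626×10⁻³⁴)(2.998×10⁸)/(615×10⁻⁹) = 3.230×10⁻¹⁹ J.
Energy delivered: (10.8 mW)(723 s) = 7.808 J.
Photons incident: 7.808 / 3.230×10⁻¹⁹ = 2.417×10¹⁹, i.e. 2.417×10¹⁹/6.022×10²³ = 4.014×10⁻⁵ mol.
Product: Φ × n_abs = 0.00460 × 4.014×10⁻⁵ = 1.846×10⁻⁷ mol.

1.8×10⁻⁷ mol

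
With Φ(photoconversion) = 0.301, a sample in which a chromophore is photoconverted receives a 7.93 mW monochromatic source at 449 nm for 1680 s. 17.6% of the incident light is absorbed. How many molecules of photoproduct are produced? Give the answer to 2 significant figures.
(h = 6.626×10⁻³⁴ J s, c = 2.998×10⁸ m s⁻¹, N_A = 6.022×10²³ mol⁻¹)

Photon energy at 449 nm: hc/λ = (6.626×10⁻³⁴)(2.998×10⁸)/(449×10⁻⁹) = 4.424×10⁻¹⁹ J.
Energy delivered: (7.93 mW)(1680 s) = 13.32 J.
Photons incident: 13.32 / 4.424×10⁻¹⁹ = 3.011×10¹⁹, i.e. 3.011×10¹⁹/6.022×10²³ = 5.000×10⁻⁵ mol.
Photons absorbed: 0.176 × 5.000×10⁻⁵ = 8.800×10⁻⁶ mol.
Product: Φ × n_abs = 0.301 × 8.800×10⁻⁶ = 2.649×10⁻⁶ mol.
As a count: 2.649×10⁻⁶ × 6.022×10²³ = 1.6×10¹⁸.

1.6×10¹⁸ molecules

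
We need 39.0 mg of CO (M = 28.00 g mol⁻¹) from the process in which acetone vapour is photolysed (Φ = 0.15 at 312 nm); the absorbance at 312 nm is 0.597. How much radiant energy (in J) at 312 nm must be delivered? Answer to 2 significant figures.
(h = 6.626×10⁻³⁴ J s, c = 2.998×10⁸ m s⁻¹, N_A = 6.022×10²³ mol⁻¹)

4800 J

Product: 39.0 mg / 28.00 g mol⁻¹ = 0.001393 mol.
Photons that must be absorbed: 0.001393 / 0.15 = 0.009287 mol.
Fraction absorbed: 1 − 10^(−0.597) = 0.7471.
Incident photons needed: 0.009287 / 0.7471 = 0.01243 mol.
Photon energy: hc/λ = 6.367×10⁻¹⁹ J; per mole, 3.834×10⁵ J mol⁻¹.
Energy required: 0.01243 × 3.834×10⁵ = 4800 J.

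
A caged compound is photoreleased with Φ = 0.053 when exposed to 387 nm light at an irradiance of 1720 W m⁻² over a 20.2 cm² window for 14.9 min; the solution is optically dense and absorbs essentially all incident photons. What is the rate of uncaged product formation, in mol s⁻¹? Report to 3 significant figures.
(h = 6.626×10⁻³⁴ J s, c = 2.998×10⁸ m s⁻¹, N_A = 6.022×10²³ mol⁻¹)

5.96×10⁻⁷ mol s⁻¹

Photon energy at 387 nm: hc/λ = (6.626×10⁻³⁴)(2.998×10⁸)/(387×10⁻⁹) = 5.133×10⁻¹⁹ J.
Energy delivered: (1720 W m⁻²)(20.2×10⁻⁴ m²)(894 s) = 3106 J.
Photons incident: 3106 / 5.133×10⁻¹⁹ = 6.051×10²¹, i.e. 6.051×10²¹/6.022×10²³ = 0.01005 mol.
Product formed: 0.053 × 0.01005 = 5.327×10⁻⁴ mol.
Rate: 5.327×10⁻⁴ / 894 s = 5.96×10⁻⁷ mol s⁻¹.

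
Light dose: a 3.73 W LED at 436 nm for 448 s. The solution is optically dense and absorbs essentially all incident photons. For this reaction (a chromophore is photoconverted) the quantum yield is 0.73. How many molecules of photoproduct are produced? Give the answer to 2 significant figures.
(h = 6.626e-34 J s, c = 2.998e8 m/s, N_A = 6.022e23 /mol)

Photon energy at 436 nm: hc/λ = (6.626e-34)(2.998e8)/(436e-9) = 4.556e-19 J.
Energy delivered: (3.73 W)(448 s) = 1671 J.
Photons incident: 1671 / 4.556e-19 = 3.668e21, i.e. 3.668e21/6.022e23 = 0.006091 mol.
Product: Φ × n_abs = 0.73 × 0.006091 = 0.004446 mol.
As a count: 0.004446 × 6.022e23 = 2.7e21.

2.7e21 molecules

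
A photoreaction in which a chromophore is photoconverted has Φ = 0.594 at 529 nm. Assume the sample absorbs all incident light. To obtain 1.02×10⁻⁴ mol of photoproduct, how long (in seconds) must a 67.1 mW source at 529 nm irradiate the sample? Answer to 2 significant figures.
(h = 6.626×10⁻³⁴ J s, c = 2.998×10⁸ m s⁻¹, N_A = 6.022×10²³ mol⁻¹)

Photons that must be absorbed: 1.02×10⁻⁴ / 0.594 = 1.717×10⁻⁴ mol.
Photon energy: hc/λ = 3.755×10⁻¹⁹ J; per mole, 2.261×10⁵ J mol⁻¹.
Energy required: 1.717×10⁻⁴ × 2.261×10⁵ = 38.82 J.
Time: 38.82 J / 0.0671 W = 580 s.

t ≈ 580 s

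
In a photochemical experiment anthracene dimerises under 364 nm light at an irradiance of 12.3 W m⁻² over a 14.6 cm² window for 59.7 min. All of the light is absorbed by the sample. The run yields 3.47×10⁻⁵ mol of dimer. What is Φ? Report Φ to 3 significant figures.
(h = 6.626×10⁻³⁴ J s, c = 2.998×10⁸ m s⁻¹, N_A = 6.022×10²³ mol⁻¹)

Φ = 0.177

Photon energy at 364 nm: hc/λ = (6.626×10⁻³⁴)(2.998×10⁸)/(364×10⁻⁹) = 5.457×10⁻¹⁹ J.
Energy delivered: (12.3 W m⁻²)(14.6×10⁻⁴ m²)(3582 s) = 64.33 J.
Photons incident: 64.33 / 5.457×10⁻¹⁹ = 1.179×10²⁰, i.e. 1.179×10²⁰/6.022×10²³ = 1.958×10⁻⁴ mol.
Φ = 3.47×10⁻⁵ mol / 1.958×10⁻⁴ mol photons = 0.177.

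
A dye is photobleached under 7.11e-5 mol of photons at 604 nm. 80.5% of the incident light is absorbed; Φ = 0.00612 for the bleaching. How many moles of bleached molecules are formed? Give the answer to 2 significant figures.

3.5e-7 mol

Photons absorbed: 0.805 × 7.11e-5 = 5.724e-5 mol.
Product: Φ × n_abs = 0.00612 × 5.724e-5 = 3.503e-7 mol.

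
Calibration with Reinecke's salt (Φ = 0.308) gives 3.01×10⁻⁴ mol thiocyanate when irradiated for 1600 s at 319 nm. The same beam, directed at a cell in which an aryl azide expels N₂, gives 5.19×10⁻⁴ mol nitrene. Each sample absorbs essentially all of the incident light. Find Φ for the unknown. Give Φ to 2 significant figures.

Φ = 0.53

Photons absorbed by the actinometer: 3.01×10⁻⁴ / 0.308 = 9.773×10⁻⁴ mol.
Φ(unknown) = 5.19×10⁻⁴ / 9.773×10⁻⁴ = 0.53.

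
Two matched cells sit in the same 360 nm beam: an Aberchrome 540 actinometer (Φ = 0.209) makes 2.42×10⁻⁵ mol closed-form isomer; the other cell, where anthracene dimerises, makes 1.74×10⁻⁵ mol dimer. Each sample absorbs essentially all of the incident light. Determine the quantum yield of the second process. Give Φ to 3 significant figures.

Φ = 0.150

Photons absorbed by the actinometer: 2.42×10⁻⁵ / 0.209 = 1.158×10⁻⁴ mol.
Φ(unknown) = 1.74×10⁻⁵ / 1.158×10⁻⁴ = 0.150.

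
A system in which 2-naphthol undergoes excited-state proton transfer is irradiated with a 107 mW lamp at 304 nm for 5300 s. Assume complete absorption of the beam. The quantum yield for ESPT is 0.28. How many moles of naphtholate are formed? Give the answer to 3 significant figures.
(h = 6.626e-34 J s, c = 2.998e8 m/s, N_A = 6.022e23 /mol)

Photon energy at 304 nm: hc/λ = (6.626e-34)(2.998e8)/(304e-9) = 6.534e-19 J.
Energy delivered: (107 mW)(5300 s) = 567.1 J.
Photons incident: 567.1 / 6.534e-19 = 8.679e20, i.e. 8.679e20/6.022e23 = 0.001441 mol.
Product: Φ × n_abs = 0.28 × 0.001441 = 4.035e-4 mol.

4.04e-4 mol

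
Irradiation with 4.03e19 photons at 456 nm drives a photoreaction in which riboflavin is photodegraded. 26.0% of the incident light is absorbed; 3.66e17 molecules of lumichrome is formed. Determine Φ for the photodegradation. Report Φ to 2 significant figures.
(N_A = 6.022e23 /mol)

Product: 3.66e17 / 6.022e23 = 6.078e-7 mol.
Moles of photons: 4.03e19 / 6.022e23 = 6.692e-5 mol.
Photons absorbed: 0.260 × 6.692e-5 = 1.740e-5 mol.
Φ = 6.078e-7 mol / 1.740e-5 mol photons = 0.035.

Φ = 0.035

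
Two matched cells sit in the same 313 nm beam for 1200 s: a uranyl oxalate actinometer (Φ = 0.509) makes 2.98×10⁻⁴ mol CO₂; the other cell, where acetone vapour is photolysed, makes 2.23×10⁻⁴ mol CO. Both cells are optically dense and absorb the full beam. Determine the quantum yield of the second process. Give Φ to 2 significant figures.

Photons absorbed by the actinometer: 2.98×10⁻⁴ / 0.509 = 5.855×10⁻⁴ mol.
Φ(unknown) = 2.23×10⁻⁴ / 5.855×10⁻⁴ = 0.38.

Φ = 0.38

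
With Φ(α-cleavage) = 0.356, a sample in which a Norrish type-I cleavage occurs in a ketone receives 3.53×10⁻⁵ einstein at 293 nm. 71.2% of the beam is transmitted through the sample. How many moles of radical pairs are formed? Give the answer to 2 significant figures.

3.6×10⁻⁶ mol

Fraction absorbed: 1 − 71.2/100 = 0.2880.
Photons absorbed: 0.2880 × 3.53×10⁻⁵ = 1.017×10⁻⁵ mol.
Product: Φ × n_abs = 0.356 × 1.017×10⁻⁵ = 3.621×10⁻⁶ mol.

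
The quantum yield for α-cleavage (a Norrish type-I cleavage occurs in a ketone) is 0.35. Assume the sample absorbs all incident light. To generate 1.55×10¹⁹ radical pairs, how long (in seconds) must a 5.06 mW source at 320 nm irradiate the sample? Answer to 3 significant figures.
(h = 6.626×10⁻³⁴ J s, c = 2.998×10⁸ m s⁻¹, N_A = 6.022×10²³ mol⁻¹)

t ≈ 5430 s

Product: 1.55×10¹⁹ / 6.022×10²³ = 2.574×10⁻⁵ mol.
Photons that must be absorbed: 2.574×10⁻⁵ / 0.35 = 7.354×10⁻⁵ mol.
Photon energy: hc/λ = 6.208×10⁻¹⁹ J; per mole, 3.738×10⁵ J mol⁻¹.
Energy required: 7.354×10⁻⁵ × 3.738×10⁵ = 27.49 J.
Time: 27.49 J / 0.00506 W = 5430 s.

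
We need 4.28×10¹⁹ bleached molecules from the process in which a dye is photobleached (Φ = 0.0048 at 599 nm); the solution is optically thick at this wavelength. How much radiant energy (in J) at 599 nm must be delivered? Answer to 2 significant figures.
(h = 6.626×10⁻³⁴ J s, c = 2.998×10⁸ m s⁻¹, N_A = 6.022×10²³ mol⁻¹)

Product: 4.28×10¹⁹ / 6.022×10²³ = 7.107×10⁻⁵ mol.
Photons that must be absorbed: 7.107×10⁻⁵ / 0.0048 = 0.01481 mol.
Photon energy: hc/λ = 3.316×10⁻¹⁹ J; per mole, 1.997×10⁵ J mol⁻¹.
Energy required: 0.01481 × 1.997×10⁵ = 3000 J.

3000 J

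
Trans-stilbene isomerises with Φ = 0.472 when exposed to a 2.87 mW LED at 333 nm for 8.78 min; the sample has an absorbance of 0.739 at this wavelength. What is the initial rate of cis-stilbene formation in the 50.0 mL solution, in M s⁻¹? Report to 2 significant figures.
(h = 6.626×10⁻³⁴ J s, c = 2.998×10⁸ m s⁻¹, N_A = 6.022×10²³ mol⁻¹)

Photon energy at 333 nm: hc/λ = (6.626×10⁻³⁴)(2.998×10⁸)/(333×10⁻⁹) = 5.965×10⁻¹⁹ J.
Energy delivered: (2.87 mW)(526.8 s) = 1.512 J.
Photons incident: 1.512 / 5.965×10⁻¹⁹ = 2.535×10¹⁸, i.e. 2.535×10¹⁸/6.022×10²³ = 4.210×10⁻⁶ mol.
Fraction absorbed: 1 − 10^(−0.739) = 0.8176.
Photons absorbed: 0.8176 × 4.210×10⁻⁶ = 3.442×10⁻⁶ mol.
Product formed: 0.472 × 3.442×10⁻⁶ = 1.625×10⁻⁶ mol.
Rate: 1.625×10⁻⁶ mol / (526.8 s × 0.05 L) = 6.2×10⁻⁸ M s⁻¹.

6.2×10⁻⁸ M s⁻¹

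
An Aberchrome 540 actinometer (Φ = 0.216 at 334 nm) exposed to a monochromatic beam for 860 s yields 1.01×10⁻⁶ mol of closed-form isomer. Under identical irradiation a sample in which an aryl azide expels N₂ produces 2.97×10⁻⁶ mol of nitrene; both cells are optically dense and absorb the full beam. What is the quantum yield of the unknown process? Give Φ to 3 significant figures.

Photons absorbed by the actinometer: 1.01×10⁻⁶ / 0.216 = 4.676×10⁻⁶ mol.
Φ(unknown) = 2.97×10⁻⁶ / 4.676×10⁻⁶ = 0.635.

Φ = 0.635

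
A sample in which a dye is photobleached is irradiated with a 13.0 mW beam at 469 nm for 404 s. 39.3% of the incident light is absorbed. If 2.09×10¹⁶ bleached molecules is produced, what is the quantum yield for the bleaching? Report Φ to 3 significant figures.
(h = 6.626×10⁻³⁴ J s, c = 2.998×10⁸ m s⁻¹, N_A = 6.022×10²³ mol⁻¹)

Product: 2.09×10¹⁶ / 6.022×10²³ = 3.471×10⁻⁸ mol.
Photon energy at 469 nm: hc/λ = (6.626×10⁻³⁴)(2.998×10⁸)/(469×10⁻⁹) = 4.236×10⁻¹⁹ J.
Energy delivered: (13.0 mW)(404 s) = 5.252 J.
Photons incident: 5.252 / 4.236×10⁻¹⁹ = 1.240×10¹⁹, i.e. 1.240×10¹⁹/6.022×10²³ = 2.059×10⁻⁵ mol.
Photons absorbed: 0.393 × 2.059×10⁻⁵ = 8.092×10⁻⁶ mol.
Φ = 3.471×10⁻⁸ mol / 8.092×10⁻⁶ mol photons = 0.00429.

Φ = 0.00429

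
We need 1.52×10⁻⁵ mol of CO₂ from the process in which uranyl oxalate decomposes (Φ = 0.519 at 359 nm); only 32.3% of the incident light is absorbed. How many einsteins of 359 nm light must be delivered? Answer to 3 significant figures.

9.07×10⁻⁵ einstein

Photons that must be absorbed: 1.52×10⁻⁵ / 0.519 = 2.929×10⁻⁵ mol.
Incident photons needed: 2.929×10⁻⁵ / 0.323 = 9.068×10⁻⁵ mol.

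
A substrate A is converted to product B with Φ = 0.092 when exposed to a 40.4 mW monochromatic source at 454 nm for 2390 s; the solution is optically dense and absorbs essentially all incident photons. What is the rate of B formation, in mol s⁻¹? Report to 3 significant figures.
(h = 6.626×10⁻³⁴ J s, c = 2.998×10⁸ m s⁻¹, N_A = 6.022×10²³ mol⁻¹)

Photon energy at 454 nm: hc/λ = (6.626×10⁻³⁴)(2.998×10⁸)/(454×10⁻⁹) = 4.375×10⁻¹⁹ J.
Energy delivered: (40.4 mW)(2390 s) = 96.56 J.
Photons incident: 96.56 / 4.375×10⁻¹⁹ = 2.207×10²⁰, i.e. 2.207×10²⁰/6.022×10²³ = 3.665×10⁻⁴ mol.
Product formed: 0.092 × 3.665×10⁻⁴ = 3.372×10⁻⁵ mol.
Rate: 3.372×10⁻⁵ / 2390 s = 1.41×10⁻⁸ mol s⁻¹.

1.41×10⁻⁸ mol s⁻¹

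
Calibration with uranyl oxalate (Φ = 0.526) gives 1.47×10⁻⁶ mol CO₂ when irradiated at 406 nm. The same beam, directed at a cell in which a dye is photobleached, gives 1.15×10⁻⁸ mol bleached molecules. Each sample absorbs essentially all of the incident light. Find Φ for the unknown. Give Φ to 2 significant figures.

Φ = 0.0041

Photons absorbed by the actinometer: 1.47×10⁻⁶ / 0.526 = 2.795×10⁻⁶ mol.
Φ(unknown) = 1.15×10⁻⁸ / 2.795×10⁻⁶ = 0.0041.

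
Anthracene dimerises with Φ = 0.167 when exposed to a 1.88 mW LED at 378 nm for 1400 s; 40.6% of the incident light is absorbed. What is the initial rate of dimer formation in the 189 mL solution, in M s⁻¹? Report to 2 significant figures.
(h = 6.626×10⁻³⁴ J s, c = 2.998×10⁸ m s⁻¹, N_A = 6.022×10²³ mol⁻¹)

Photon energy at 378 nm: hc/λ = (6.626×10⁻³⁴)(2.998×10⁸)/(378×10⁻⁹) = 5.255×10⁻¹⁹ J.
Energy delivered: (1.88 mW)(1400 s) = 2.632 J.
Photons incident: 2.632 / 5.255×10⁻¹⁹ = 5.009×10¹⁸, i.e. 5.009×10¹⁸/6.022×10²³ = 8.318×10⁻⁶ mol.
Photons absorbed: 0.406 × 8.318×10⁻⁶ = 3.377×10⁻⁶ mol.
Product formed: 0.167 × 3.377×10⁻⁶ = 5.640×10⁻⁷ mol.
Rate: 5.640×10⁻⁷ mol / (1400 s × 0.189 L) = 2.1×10⁻⁹ M s⁻¹.

2.1×10⁻⁹ M s⁻¹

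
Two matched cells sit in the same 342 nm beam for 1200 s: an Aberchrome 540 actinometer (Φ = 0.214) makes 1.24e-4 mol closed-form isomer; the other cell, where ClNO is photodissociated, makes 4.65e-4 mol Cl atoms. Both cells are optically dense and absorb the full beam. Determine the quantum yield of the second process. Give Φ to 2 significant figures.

Photons absorbed by the actinometer: 1.24e-4 / 0.214 = 5.794e-4 mol.
Φ(unknown) = 4.65e-4 / 5.794e-4 = 0.80.

Φ = 0.80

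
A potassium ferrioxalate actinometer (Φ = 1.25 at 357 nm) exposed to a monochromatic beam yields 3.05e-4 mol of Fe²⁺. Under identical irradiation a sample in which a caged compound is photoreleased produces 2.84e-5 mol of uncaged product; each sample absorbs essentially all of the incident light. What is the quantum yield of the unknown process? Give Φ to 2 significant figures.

Φ = 0.12

Photons absorbed by the actinometer: 3.05e-4 / 1.25 = 2.440e-4 mol.
Φ(unknown) = 2.84e-5 / 2.440e-4 = 0.12.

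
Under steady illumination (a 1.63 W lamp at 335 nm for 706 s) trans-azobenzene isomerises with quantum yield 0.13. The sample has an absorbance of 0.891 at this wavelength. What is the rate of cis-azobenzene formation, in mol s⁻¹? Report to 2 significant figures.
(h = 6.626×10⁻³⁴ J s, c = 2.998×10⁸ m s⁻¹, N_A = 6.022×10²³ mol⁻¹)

5.2×10⁻⁷ mol s⁻¹

Photon energy at 335 nm: hc/λ = (6.626×10⁻³⁴)(2.998×10⁸)/(335×10⁻⁹) = 5.930×10⁻¹⁹ J.
Energy delivered: (1.63 W)(706 s) = 1151 J.
Photons incident: 1151 / 5.930×10⁻¹⁹ = 1.941×10²¹, i.e. 1.941×10²¹/6.022×10²³ = 0.003223 mol.
Fraction absorbed: 1 − 10^(−0.891) = 0.8715.
Photons absorbed: 0.8715 × 0.003223 = 0.002809 mol.
Product formed: 0.13 × 0.002809 = 3.652×10⁻⁴ mol.
Rate: 3.652×10⁻⁴ / 706 s = 5.2×10⁻⁷ mol s⁻¹.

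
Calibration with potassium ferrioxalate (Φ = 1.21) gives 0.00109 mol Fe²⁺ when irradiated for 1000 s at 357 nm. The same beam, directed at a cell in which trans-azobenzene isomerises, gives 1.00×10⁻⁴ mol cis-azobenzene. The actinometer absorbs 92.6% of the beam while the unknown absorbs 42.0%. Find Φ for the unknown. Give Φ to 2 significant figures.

Photons absorbed by the actinometer: 0.00109 / 1.21 = 9.008×10⁻⁴ mol.
Incident flux: 9.008×10⁻⁴ / 0.926 = 9.728×10⁻⁴ einstein.
Absorbed by unknown: 0.420 × 9.728×10⁻⁴ = 4.086×10⁻⁴ mol.
Φ(unknown) = 1.00×10⁻⁴ / 4.086×10⁻⁴ = 0.24.

Φ = 0.24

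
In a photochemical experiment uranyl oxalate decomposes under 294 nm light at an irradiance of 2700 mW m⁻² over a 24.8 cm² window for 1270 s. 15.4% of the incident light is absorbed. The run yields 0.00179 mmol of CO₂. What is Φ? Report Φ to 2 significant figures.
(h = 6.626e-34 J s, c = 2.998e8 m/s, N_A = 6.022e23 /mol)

Product: 0.00179 mmol = 1.79e-6 mol.
Photon energy at 294 nm: hc/λ = (6.626e-34)(2.998e8)/(294e-9) = 6.757e-19 J.
Energy delivered: (2700 mW m⁻²)(24.8e-4 m²)(1270 s) = 8.504 J.
Photons incident: 8.504 / 6.757e-19 = 1.259e19, i.e. 1.259e19/6.022e23 = 2.091e-5 mol.
Photons absorbed: 0.154 × 2.091e-5 = 3.220e-6 mol.
Φ = 1.79e-6 mol / 3.220e-6 mol photons = 0.56.

Φ = 0.56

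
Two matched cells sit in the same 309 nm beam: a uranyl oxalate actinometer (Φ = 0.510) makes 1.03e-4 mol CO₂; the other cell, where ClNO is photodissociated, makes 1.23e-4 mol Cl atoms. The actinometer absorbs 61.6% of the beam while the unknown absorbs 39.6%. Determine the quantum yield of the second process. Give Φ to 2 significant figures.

Photons absorbed by the actinometer: 1.03e-4 / 0.510 = 2.020e-4 mol.
Incident flux: 2.020e-4 / 0.616 = 3.279e-4 einstein.
Absorbed by unknown: 0.396 × 3.279e-4 = 1.298e-4 mol.
Φ(unknown) = 1.23e-4 / 1.298e-4 = 0.95.

Φ = 0.95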